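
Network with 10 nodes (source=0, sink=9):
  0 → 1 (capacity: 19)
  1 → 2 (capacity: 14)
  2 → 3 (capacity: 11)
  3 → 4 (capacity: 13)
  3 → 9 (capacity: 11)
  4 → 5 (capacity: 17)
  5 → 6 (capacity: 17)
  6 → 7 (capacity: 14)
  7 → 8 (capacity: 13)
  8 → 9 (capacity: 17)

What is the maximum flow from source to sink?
Maximum flow = 11

Max flow: 11

Flow assignment:
  0 → 1: 11/19
  1 → 2: 11/14
  2 → 3: 11/11
  3 → 9: 11/11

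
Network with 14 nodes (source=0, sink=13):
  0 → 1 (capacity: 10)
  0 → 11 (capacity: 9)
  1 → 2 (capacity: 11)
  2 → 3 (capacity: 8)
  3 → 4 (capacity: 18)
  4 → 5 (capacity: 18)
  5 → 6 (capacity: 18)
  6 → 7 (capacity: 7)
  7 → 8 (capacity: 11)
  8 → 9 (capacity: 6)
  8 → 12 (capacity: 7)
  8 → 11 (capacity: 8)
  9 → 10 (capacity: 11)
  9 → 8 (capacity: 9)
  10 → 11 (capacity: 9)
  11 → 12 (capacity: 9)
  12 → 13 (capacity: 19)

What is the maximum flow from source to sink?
Maximum flow = 16

Max flow: 16

Flow assignment:
  0 → 1: 7/10
  0 → 11: 9/9
  1 → 2: 7/11
  2 → 3: 7/8
  3 → 4: 7/18
  4 → 5: 7/18
  5 → 6: 7/18
  6 → 7: 7/7
  7 → 8: 7/11
  8 → 12: 7/7
  11 → 12: 9/9
  12 → 13: 16/19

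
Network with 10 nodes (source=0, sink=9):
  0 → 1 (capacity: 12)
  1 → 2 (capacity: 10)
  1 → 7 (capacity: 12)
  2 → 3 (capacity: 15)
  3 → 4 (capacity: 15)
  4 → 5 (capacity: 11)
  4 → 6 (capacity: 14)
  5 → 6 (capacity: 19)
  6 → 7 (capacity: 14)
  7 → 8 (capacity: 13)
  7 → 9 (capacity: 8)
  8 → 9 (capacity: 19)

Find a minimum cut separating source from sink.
Min cut value = 12, edges: (0,1)

Min cut value: 12
Partition: S = [0], T = [1, 2, 3, 4, 5, 6, 7, 8, 9]
Cut edges: (0,1)

By max-flow min-cut theorem, max flow = min cut = 12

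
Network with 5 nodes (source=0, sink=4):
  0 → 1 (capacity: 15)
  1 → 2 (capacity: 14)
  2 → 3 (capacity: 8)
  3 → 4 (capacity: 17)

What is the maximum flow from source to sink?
Maximum flow = 8

Max flow: 8

Flow assignment:
  0 → 1: 8/15
  1 → 2: 8/14
  2 → 3: 8/8
  3 → 4: 8/17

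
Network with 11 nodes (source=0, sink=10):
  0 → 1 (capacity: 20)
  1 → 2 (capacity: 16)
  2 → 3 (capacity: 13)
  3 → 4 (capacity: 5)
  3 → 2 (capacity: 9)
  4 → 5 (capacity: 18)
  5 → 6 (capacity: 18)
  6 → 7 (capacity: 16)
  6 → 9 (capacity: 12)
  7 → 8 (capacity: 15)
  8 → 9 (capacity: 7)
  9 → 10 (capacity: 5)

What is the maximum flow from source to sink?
Maximum flow = 5

Max flow: 5

Flow assignment:
  0 → 1: 5/20
  1 → 2: 5/16
  2 → 3: 5/13
  3 → 4: 5/5
  4 → 5: 5/18
  5 → 6: 5/18
  6 → 9: 5/12
  9 → 10: 5/5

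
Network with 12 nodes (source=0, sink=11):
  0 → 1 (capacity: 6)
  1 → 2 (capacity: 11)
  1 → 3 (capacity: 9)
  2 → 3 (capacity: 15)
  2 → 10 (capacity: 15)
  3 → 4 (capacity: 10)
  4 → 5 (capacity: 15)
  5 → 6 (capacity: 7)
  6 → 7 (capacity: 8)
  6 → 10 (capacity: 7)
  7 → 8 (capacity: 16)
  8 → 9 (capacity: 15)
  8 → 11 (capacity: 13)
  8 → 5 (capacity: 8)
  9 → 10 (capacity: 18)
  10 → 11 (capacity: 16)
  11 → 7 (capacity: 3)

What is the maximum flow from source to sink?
Maximum flow = 6

Max flow: 6

Flow assignment:
  0 → 1: 6/6
  1 → 2: 6/11
  2 → 10: 6/15
  10 → 11: 6/16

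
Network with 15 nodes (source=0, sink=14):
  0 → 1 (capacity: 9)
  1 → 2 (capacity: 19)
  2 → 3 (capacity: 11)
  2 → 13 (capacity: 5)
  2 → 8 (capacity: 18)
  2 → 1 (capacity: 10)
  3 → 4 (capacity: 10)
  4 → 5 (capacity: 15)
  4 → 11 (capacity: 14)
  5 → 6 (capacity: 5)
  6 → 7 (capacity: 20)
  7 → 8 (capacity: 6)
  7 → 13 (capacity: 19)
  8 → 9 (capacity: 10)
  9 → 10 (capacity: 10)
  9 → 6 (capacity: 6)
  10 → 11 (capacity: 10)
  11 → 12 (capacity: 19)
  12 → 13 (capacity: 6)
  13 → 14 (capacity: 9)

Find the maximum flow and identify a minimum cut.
Max flow = 9, Min cut edges: (13,14)

Maximum flow: 9
Minimum cut: (13,14)
Partition: S = [0, 1, 2, 3, 4, 5, 6, 7, 8, 9, 10, 11, 12, 13], T = [14]

Max-flow min-cut theorem verified: both equal 9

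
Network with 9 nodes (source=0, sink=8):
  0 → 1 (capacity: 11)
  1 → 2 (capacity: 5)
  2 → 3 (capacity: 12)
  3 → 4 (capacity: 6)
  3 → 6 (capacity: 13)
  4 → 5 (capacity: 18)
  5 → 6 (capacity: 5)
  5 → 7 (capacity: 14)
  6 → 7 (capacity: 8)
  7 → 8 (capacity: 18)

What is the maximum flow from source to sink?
Maximum flow = 5

Max flow: 5

Flow assignment:
  0 → 1: 5/11
  1 → 2: 5/5
  2 → 3: 5/12
  3 → 6: 5/13
  6 → 7: 5/8
  7 → 8: 5/18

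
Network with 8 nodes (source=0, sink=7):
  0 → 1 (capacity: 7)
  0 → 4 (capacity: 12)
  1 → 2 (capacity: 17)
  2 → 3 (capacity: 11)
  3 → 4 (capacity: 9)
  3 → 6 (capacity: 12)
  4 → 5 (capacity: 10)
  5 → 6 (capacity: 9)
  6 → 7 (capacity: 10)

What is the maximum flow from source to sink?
Maximum flow = 10

Max flow: 10

Flow assignment:
  0 → 1: 7/7
  0 → 4: 3/12
  1 → 2: 7/17
  2 → 3: 7/11
  3 → 4: 6/9
  3 → 6: 1/12
  4 → 5: 9/10
  5 → 6: 9/9
  6 → 7: 10/10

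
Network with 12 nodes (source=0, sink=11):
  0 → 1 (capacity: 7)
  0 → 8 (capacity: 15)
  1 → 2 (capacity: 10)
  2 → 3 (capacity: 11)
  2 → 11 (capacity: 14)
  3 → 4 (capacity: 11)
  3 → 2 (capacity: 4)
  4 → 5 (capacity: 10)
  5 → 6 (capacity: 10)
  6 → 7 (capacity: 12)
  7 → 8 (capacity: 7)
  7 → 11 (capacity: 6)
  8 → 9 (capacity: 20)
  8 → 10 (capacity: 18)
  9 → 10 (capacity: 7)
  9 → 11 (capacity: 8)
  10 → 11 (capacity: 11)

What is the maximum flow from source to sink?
Maximum flow = 22

Max flow: 22

Flow assignment:
  0 → 1: 7/7
  0 → 8: 15/15
  1 → 2: 7/10
  2 → 11: 7/14
  8 → 9: 15/20
  9 → 10: 7/7
  9 → 11: 8/8
  10 → 11: 7/11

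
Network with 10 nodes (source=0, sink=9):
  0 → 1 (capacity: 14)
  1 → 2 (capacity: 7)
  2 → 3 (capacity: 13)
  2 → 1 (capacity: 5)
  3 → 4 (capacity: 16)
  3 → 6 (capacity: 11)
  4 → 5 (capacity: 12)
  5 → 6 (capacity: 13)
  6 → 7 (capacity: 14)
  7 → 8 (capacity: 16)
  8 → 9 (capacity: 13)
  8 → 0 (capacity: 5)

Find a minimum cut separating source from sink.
Min cut value = 7, edges: (1,2)

Min cut value: 7
Partition: S = [0, 1], T = [2, 3, 4, 5, 6, 7, 8, 9]
Cut edges: (1,2)

By max-flow min-cut theorem, max flow = min cut = 7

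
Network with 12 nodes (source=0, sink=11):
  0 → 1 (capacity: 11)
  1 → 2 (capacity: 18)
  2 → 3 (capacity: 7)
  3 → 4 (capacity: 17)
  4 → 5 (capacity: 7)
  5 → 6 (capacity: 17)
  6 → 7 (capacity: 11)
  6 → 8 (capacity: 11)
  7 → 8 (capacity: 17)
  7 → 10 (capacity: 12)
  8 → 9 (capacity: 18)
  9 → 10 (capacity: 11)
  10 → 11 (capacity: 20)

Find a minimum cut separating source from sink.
Min cut value = 7, edges: (4,5)

Min cut value: 7
Partition: S = [0, 1, 2, 3, 4], T = [5, 6, 7, 8, 9, 10, 11]
Cut edges: (4,5)

By max-flow min-cut theorem, max flow = min cut = 7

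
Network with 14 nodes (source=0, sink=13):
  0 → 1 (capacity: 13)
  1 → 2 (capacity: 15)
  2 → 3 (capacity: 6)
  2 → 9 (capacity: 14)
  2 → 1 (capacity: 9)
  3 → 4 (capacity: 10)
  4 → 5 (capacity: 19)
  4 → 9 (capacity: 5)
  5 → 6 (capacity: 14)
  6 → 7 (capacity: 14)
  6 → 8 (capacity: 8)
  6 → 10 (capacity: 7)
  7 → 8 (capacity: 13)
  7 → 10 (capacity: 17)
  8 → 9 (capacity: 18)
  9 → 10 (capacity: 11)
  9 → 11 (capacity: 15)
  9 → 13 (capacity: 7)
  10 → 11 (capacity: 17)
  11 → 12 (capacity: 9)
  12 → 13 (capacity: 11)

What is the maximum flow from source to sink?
Maximum flow = 13

Max flow: 13

Flow assignment:
  0 → 1: 13/13
  1 → 2: 13/15
  2 → 9: 13/14
  9 → 11: 6/15
  9 → 13: 7/7
  11 → 12: 6/9
  12 → 13: 6/11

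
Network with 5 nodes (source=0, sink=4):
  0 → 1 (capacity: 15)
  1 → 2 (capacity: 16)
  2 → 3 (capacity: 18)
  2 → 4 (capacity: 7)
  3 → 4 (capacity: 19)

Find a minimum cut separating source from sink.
Min cut value = 15, edges: (0,1)

Min cut value: 15
Partition: S = [0], T = [1, 2, 3, 4]
Cut edges: (0,1)

By max-flow min-cut theorem, max flow = min cut = 15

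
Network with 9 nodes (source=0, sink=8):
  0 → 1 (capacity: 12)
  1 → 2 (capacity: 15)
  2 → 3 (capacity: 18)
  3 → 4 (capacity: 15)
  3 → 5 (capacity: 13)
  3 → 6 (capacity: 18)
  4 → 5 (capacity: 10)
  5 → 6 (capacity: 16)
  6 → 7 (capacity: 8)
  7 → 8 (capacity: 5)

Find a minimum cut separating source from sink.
Min cut value = 5, edges: (7,8)

Min cut value: 5
Partition: S = [0, 1, 2, 3, 4, 5, 6, 7], T = [8]
Cut edges: (7,8)

By max-flow min-cut theorem, max flow = min cut = 5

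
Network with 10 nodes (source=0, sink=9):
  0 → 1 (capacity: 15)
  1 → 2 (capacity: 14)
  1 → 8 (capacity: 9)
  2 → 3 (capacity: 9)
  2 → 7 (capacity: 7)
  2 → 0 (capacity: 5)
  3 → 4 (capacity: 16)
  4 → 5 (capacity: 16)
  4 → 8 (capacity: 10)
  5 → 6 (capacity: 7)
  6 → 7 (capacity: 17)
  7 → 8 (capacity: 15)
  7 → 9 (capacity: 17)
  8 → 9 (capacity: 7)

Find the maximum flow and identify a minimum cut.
Max flow = 15, Min cut edges: (0,1)

Maximum flow: 15
Minimum cut: (0,1)
Partition: S = [0], T = [1, 2, 3, 4, 5, 6, 7, 8, 9]

Max-flow min-cut theorem verified: both equal 15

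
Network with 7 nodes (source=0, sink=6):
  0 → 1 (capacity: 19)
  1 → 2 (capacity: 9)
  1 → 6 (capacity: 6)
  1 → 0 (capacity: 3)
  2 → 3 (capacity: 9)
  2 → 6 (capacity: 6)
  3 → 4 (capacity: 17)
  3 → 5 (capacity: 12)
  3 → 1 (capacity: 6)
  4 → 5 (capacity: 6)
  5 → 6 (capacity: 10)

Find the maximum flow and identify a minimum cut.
Max flow = 15, Min cut edges: (1,2), (1,6)

Maximum flow: 15
Minimum cut: (1,2), (1,6)
Partition: S = [0, 1], T = [2, 3, 4, 5, 6]

Max-flow min-cut theorem verified: both equal 15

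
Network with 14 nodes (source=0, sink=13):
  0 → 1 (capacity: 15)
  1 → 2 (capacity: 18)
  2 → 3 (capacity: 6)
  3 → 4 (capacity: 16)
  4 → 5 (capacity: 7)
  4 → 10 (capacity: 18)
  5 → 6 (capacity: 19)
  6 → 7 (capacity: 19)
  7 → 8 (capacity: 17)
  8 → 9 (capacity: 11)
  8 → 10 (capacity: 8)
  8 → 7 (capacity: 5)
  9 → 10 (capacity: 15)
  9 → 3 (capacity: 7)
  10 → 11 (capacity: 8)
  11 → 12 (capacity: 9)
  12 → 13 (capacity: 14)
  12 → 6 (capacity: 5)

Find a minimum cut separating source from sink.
Min cut value = 6, edges: (2,3)

Min cut value: 6
Partition: S = [0, 1, 2], T = [3, 4, 5, 6, 7, 8, 9, 10, 11, 12, 13]
Cut edges: (2,3)

By max-flow min-cut theorem, max flow = min cut = 6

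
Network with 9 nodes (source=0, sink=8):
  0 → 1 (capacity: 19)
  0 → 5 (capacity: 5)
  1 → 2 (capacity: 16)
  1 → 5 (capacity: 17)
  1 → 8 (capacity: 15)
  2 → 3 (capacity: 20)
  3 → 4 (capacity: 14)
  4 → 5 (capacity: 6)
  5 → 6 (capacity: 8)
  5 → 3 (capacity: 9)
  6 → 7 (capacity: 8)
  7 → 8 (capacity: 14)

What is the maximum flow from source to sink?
Maximum flow = 23

Max flow: 23

Flow assignment:
  0 → 1: 18/19
  0 → 5: 5/5
  1 → 5: 3/17
  1 → 8: 15/15
  5 → 6: 8/8
  6 → 7: 8/8
  7 → 8: 8/14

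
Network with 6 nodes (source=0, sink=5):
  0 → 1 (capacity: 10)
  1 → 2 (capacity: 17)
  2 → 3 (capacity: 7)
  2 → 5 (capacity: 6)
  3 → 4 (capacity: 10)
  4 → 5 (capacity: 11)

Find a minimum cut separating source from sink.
Min cut value = 10, edges: (0,1)

Min cut value: 10
Partition: S = [0], T = [1, 2, 3, 4, 5]
Cut edges: (0,1)

By max-flow min-cut theorem, max flow = min cut = 10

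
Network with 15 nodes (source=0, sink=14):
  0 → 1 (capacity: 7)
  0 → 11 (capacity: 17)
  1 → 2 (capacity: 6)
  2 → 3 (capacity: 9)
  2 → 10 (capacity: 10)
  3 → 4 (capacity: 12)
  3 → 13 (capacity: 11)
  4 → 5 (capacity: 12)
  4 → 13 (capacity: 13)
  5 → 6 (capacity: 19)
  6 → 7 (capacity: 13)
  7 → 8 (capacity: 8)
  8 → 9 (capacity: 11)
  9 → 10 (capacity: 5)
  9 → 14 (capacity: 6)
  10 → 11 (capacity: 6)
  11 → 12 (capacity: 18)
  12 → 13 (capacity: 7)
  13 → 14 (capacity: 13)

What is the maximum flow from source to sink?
Maximum flow = 13

Max flow: 13

Flow assignment:
  0 → 1: 6/7
  0 → 11: 7/17
  1 → 2: 6/6
  2 → 3: 6/9
  3 → 13: 6/11
  11 → 12: 7/18
  12 → 13: 7/7
  13 → 14: 13/13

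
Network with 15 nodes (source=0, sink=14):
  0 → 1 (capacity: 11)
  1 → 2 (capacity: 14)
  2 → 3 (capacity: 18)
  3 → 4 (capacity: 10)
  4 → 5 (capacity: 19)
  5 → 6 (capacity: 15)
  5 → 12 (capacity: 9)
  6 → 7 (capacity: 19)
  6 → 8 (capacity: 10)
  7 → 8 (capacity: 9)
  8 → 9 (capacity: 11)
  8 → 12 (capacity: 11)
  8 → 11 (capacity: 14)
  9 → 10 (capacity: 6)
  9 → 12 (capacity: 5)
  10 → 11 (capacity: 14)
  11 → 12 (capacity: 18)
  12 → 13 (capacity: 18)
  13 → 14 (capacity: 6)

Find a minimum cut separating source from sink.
Min cut value = 6, edges: (13,14)

Min cut value: 6
Partition: S = [0, 1, 2, 3, 4, 5, 6, 7, 8, 9, 10, 11, 12, 13], T = [14]
Cut edges: (13,14)

By max-flow min-cut theorem, max flow = min cut = 6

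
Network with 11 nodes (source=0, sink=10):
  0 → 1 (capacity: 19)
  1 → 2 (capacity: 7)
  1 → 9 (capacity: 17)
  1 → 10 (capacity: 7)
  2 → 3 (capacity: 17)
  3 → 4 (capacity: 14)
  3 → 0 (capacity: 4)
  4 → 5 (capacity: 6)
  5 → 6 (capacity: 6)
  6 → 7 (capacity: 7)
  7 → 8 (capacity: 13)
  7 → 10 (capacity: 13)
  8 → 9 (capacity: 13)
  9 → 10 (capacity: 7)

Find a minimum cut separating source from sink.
Min cut value = 19, edges: (0,1)

Min cut value: 19
Partition: S = [0], T = [1, 2, 3, 4, 5, 6, 7, 8, 9, 10]
Cut edges: (0,1)

By max-flow min-cut theorem, max flow = min cut = 19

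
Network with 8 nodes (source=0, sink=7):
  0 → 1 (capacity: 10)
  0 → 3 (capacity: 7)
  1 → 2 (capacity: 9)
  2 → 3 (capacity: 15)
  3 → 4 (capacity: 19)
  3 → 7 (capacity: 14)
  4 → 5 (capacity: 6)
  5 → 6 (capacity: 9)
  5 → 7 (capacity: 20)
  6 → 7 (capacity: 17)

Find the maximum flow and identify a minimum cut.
Max flow = 16, Min cut edges: (0,3), (1,2)

Maximum flow: 16
Minimum cut: (0,3), (1,2)
Partition: S = [0, 1], T = [2, 3, 4, 5, 6, 7]

Max-flow min-cut theorem verified: both equal 16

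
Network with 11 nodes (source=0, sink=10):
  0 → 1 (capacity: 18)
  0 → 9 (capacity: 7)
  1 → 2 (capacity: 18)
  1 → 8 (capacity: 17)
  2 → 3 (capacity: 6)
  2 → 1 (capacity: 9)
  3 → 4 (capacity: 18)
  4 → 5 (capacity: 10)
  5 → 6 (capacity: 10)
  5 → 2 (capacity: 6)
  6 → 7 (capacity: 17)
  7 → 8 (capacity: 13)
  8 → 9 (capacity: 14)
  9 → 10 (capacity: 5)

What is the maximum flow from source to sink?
Maximum flow = 5

Max flow: 5

Flow assignment:
  0 → 1: 5/18
  1 → 2: 1/18
  1 → 8: 4/17
  2 → 3: 1/6
  3 → 4: 1/18
  4 → 5: 1/10
  5 → 6: 1/10
  6 → 7: 1/17
  7 → 8: 1/13
  8 → 9: 5/14
  9 → 10: 5/5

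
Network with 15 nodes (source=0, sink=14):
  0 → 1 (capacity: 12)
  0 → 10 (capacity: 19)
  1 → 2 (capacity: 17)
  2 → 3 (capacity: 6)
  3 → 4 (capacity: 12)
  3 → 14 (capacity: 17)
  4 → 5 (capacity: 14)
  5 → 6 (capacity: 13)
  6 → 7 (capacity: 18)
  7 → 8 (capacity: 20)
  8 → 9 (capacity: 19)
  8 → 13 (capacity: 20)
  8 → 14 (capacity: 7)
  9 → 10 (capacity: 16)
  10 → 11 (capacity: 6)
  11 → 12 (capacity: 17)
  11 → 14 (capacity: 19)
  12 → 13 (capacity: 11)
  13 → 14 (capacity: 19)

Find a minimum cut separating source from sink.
Min cut value = 12, edges: (2,3), (10,11)

Min cut value: 12
Partition: S = [0, 1, 2, 9, 10], T = [3, 4, 5, 6, 7, 8, 11, 12, 13, 14]
Cut edges: (2,3), (10,11)

By max-flow min-cut theorem, max flow = min cut = 12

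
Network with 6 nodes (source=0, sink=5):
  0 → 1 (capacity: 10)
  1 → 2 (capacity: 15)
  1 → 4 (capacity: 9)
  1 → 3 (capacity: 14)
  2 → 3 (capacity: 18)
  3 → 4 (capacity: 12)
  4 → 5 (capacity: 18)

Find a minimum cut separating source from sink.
Min cut value = 10, edges: (0,1)

Min cut value: 10
Partition: S = [0], T = [1, 2, 3, 4, 5]
Cut edges: (0,1)

By max-flow min-cut theorem, max flow = min cut = 10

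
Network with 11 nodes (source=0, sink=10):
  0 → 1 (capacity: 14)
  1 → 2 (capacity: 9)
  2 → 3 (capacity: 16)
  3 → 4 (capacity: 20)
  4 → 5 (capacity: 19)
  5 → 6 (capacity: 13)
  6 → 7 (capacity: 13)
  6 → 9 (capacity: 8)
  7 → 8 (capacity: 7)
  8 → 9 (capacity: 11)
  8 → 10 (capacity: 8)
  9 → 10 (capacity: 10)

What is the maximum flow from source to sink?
Maximum flow = 9

Max flow: 9

Flow assignment:
  0 → 1: 9/14
  1 → 2: 9/9
  2 → 3: 9/16
  3 → 4: 9/20
  4 → 5: 9/19
  5 → 6: 9/13
  6 → 7: 1/13
  6 → 9: 8/8
  7 → 8: 1/7
  8 → 10: 1/8
  9 → 10: 8/10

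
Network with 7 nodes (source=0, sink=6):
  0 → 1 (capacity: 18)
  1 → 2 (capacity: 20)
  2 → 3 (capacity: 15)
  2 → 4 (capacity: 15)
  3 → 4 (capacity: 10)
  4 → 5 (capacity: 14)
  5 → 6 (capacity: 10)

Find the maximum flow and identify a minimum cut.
Max flow = 10, Min cut edges: (5,6)

Maximum flow: 10
Minimum cut: (5,6)
Partition: S = [0, 1, 2, 3, 4, 5], T = [6]

Max-flow min-cut theorem verified: both equal 10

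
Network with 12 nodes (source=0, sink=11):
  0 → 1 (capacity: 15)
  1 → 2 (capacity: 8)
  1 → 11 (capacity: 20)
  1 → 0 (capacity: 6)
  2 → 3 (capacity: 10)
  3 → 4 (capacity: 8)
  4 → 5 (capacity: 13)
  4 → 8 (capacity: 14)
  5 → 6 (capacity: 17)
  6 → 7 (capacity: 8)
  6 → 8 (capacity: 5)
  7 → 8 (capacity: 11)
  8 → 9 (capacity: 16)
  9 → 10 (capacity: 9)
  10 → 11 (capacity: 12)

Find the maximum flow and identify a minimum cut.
Max flow = 15, Min cut edges: (0,1)

Maximum flow: 15
Minimum cut: (0,1)
Partition: S = [0], T = [1, 2, 3, 4, 5, 6, 7, 8, 9, 10, 11]

Max-flow min-cut theorem verified: both equal 15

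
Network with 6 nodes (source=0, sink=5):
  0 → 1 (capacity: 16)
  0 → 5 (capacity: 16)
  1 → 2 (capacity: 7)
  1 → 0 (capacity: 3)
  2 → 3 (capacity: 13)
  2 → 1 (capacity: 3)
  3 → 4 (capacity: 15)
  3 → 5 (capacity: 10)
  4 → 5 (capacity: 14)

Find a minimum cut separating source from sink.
Min cut value = 23, edges: (0,5), (1,2)

Min cut value: 23
Partition: S = [0, 1], T = [2, 3, 4, 5]
Cut edges: (0,5), (1,2)

By max-flow min-cut theorem, max flow = min cut = 23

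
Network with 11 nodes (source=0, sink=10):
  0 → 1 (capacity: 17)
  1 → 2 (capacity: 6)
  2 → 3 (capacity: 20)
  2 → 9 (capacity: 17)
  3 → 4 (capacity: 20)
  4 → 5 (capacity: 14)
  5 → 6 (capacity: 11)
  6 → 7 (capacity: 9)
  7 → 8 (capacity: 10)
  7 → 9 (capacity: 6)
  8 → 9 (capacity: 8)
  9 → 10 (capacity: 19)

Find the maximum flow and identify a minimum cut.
Max flow = 6, Min cut edges: (1,2)

Maximum flow: 6
Minimum cut: (1,2)
Partition: S = [0, 1], T = [2, 3, 4, 5, 6, 7, 8, 9, 10]

Max-flow min-cut theorem verified: both equal 6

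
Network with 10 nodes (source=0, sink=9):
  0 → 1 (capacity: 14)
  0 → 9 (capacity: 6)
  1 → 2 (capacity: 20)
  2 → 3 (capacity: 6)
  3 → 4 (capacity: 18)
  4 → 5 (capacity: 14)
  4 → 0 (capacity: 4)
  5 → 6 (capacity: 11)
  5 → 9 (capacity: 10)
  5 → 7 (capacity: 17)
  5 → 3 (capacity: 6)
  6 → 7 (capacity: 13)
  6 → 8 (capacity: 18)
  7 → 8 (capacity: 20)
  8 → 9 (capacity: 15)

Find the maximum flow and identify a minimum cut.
Max flow = 12, Min cut edges: (0,9), (2,3)

Maximum flow: 12
Minimum cut: (0,9), (2,3)
Partition: S = [0, 1, 2], T = [3, 4, 5, 6, 7, 8, 9]

Max-flow min-cut theorem verified: both equal 12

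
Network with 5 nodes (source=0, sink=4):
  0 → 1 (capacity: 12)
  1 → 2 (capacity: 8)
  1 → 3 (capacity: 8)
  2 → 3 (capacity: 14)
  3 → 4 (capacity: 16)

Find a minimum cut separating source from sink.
Min cut value = 12, edges: (0,1)

Min cut value: 12
Partition: S = [0], T = [1, 2, 3, 4]
Cut edges: (0,1)

By max-flow min-cut theorem, max flow = min cut = 12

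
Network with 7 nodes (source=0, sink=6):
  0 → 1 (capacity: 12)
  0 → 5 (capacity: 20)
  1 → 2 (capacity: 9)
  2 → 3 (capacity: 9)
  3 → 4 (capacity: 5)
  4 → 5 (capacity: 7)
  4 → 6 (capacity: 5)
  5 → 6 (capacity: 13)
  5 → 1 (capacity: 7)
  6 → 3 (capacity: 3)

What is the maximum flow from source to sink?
Maximum flow = 18

Max flow: 18

Flow assignment:
  0 → 1: 5/12
  0 → 5: 13/20
  1 → 2: 5/9
  2 → 3: 5/9
  3 → 4: 5/5
  4 → 6: 5/5
  5 → 6: 13/13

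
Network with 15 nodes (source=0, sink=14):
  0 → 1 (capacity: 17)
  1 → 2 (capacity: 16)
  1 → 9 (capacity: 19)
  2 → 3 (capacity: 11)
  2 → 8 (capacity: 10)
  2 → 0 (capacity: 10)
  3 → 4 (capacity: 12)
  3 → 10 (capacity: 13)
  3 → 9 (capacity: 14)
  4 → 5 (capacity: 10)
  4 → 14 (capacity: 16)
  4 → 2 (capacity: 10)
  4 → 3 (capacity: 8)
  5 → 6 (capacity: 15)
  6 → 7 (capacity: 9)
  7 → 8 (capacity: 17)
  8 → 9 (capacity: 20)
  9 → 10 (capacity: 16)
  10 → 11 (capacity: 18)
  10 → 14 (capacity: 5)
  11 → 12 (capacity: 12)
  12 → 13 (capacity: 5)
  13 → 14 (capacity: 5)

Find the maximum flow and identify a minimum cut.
Max flow = 17, Min cut edges: (0,1)

Maximum flow: 17
Minimum cut: (0,1)
Partition: S = [0], T = [1, 2, 3, 4, 5, 6, 7, 8, 9, 10, 11, 12, 13, 14]

Max-flow min-cut theorem verified: both equal 17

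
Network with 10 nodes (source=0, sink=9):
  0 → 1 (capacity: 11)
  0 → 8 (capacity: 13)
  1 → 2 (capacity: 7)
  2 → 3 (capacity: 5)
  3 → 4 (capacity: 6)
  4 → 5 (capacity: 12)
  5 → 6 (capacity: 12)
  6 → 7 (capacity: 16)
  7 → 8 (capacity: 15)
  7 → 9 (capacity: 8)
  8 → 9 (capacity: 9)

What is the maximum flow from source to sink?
Maximum flow = 14

Max flow: 14

Flow assignment:
  0 → 1: 5/11
  0 → 8: 9/13
  1 → 2: 5/7
  2 → 3: 5/5
  3 → 4: 5/6
  4 → 5: 5/12
  5 → 6: 5/12
  6 → 7: 5/16
  7 → 9: 5/8
  8 → 9: 9/9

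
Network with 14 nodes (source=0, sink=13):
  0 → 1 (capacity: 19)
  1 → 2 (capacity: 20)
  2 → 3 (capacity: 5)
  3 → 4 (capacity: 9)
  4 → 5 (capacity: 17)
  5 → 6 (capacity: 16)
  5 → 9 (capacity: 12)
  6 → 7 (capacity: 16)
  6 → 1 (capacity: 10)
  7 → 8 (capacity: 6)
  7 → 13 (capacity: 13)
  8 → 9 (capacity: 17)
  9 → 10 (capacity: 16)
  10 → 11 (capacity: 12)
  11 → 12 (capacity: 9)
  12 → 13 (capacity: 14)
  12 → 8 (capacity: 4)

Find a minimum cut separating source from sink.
Min cut value = 5, edges: (2,3)

Min cut value: 5
Partition: S = [0, 1, 2], T = [3, 4, 5, 6, 7, 8, 9, 10, 11, 12, 13]
Cut edges: (2,3)

By max-flow min-cut theorem, max flow = min cut = 5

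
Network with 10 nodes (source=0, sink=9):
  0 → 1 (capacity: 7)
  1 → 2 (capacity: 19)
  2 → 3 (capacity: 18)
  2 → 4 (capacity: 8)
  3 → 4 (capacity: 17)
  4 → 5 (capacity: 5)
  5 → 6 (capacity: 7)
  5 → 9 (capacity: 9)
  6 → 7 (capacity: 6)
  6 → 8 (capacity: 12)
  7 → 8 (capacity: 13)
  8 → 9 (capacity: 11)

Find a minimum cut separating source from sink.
Min cut value = 5, edges: (4,5)

Min cut value: 5
Partition: S = [0, 1, 2, 3, 4], T = [5, 6, 7, 8, 9]
Cut edges: (4,5)

By max-flow min-cut theorem, max flow = min cut = 5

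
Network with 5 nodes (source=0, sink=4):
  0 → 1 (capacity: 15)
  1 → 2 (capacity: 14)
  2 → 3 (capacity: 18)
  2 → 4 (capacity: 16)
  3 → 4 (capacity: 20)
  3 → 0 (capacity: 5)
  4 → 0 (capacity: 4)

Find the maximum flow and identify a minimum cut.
Max flow = 14, Min cut edges: (1,2)

Maximum flow: 14
Minimum cut: (1,2)
Partition: S = [0, 1], T = [2, 3, 4]

Max-flow min-cut theorem verified: both equal 14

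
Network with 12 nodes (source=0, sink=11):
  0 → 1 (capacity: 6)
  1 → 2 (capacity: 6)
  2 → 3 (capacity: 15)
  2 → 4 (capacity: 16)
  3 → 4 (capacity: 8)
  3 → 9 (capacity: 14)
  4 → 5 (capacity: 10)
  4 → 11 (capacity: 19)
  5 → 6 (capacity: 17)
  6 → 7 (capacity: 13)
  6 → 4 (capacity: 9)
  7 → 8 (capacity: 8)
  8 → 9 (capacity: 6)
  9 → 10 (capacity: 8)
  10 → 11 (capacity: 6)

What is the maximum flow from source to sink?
Maximum flow = 6

Max flow: 6

Flow assignment:
  0 → 1: 6/6
  1 → 2: 6/6
  2 → 4: 6/16
  4 → 11: 6/19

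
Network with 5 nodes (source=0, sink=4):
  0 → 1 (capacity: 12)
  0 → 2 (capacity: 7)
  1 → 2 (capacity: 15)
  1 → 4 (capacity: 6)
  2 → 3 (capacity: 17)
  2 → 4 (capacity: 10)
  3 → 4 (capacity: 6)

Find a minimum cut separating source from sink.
Min cut value = 19, edges: (0,1), (0,2)

Min cut value: 19
Partition: S = [0], T = [1, 2, 3, 4]
Cut edges: (0,1), (0,2)

By max-flow min-cut theorem, max flow = min cut = 19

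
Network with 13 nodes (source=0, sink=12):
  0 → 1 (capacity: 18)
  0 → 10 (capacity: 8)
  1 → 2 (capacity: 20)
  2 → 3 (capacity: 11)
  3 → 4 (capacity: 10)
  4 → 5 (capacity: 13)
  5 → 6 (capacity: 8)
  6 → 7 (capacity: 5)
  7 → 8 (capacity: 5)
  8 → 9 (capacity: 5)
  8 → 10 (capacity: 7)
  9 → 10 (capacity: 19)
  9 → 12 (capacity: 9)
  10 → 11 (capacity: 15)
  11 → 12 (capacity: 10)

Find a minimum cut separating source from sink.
Min cut value = 13, edges: (0,10), (7,8)

Min cut value: 13
Partition: S = [0, 1, 2, 3, 4, 5, 6, 7], T = [8, 9, 10, 11, 12]
Cut edges: (0,10), (7,8)

By max-flow min-cut theorem, max flow = min cut = 13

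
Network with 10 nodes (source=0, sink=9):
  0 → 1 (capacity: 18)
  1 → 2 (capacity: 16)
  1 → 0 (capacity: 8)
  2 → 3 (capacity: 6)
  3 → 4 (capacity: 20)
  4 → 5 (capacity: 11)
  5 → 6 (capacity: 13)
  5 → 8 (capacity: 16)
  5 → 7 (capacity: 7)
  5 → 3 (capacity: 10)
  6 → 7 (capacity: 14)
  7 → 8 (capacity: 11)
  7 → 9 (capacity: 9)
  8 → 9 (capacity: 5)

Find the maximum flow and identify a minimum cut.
Max flow = 6, Min cut edges: (2,3)

Maximum flow: 6
Minimum cut: (2,3)
Partition: S = [0, 1, 2], T = [3, 4, 5, 6, 7, 8, 9]

Max-flow min-cut theorem verified: both equal 6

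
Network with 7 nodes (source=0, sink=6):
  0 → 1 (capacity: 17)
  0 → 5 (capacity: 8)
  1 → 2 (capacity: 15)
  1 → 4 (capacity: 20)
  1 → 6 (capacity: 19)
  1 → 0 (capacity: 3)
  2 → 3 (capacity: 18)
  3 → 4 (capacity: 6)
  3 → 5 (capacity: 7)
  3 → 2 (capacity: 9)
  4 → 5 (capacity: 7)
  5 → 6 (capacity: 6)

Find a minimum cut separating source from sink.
Min cut value = 23, edges: (0,1), (5,6)

Min cut value: 23
Partition: S = [0, 2, 3, 4, 5], T = [1, 6]
Cut edges: (0,1), (5,6)

By max-flow min-cut theorem, max flow = min cut = 23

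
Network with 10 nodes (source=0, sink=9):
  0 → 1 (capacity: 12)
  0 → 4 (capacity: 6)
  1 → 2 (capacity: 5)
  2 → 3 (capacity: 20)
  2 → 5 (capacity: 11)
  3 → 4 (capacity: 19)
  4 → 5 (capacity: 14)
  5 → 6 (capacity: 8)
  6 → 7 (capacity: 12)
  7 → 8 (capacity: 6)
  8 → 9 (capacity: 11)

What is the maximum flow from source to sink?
Maximum flow = 6

Max flow: 6

Flow assignment:
  0 → 1: 2/12
  0 → 4: 4/6
  1 → 2: 2/5
  2 → 5: 2/11
  4 → 5: 4/14
  5 → 6: 6/8
  6 → 7: 6/12
  7 → 8: 6/6
  8 → 9: 6/11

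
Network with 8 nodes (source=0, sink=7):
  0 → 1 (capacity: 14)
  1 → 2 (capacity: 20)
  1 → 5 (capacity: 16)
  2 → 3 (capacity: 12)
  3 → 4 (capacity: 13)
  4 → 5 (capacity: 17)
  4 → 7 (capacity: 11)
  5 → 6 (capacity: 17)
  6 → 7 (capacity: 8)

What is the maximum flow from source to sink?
Maximum flow = 14

Max flow: 14

Flow assignment:
  0 → 1: 14/14
  1 → 2: 6/20
  1 → 5: 8/16
  2 → 3: 6/12
  3 → 4: 6/13
  4 → 7: 6/11
  5 → 6: 8/17
  6 → 7: 8/8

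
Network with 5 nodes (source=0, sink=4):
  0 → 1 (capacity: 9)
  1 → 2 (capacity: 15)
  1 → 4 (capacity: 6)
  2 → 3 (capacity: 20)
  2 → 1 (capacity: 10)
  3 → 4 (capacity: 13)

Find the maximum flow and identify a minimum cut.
Max flow = 9, Min cut edges: (0,1)

Maximum flow: 9
Minimum cut: (0,1)
Partition: S = [0], T = [1, 2, 3, 4]

Max-flow min-cut theorem verified: both equal 9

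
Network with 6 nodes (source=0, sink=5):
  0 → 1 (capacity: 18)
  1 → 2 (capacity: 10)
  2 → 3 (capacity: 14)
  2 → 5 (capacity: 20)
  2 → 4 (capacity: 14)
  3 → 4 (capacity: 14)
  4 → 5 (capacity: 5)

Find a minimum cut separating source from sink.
Min cut value = 10, edges: (1,2)

Min cut value: 10
Partition: S = [0, 1], T = [2, 3, 4, 5]
Cut edges: (1,2)

By max-flow min-cut theorem, max flow = min cut = 10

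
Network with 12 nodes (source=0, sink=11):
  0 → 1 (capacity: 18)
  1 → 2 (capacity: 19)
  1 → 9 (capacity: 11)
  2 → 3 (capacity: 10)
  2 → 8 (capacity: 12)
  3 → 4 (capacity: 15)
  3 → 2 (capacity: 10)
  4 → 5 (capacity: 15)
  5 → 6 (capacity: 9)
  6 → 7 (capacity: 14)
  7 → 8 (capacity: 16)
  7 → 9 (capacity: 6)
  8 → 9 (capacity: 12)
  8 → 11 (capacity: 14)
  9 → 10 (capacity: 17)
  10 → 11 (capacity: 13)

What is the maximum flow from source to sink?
Maximum flow = 18

Max flow: 18

Flow assignment:
  0 → 1: 18/18
  1 → 2: 12/19
  1 → 9: 6/11
  2 → 8: 12/12
  8 → 11: 12/14
  9 → 10: 6/17
  10 → 11: 6/13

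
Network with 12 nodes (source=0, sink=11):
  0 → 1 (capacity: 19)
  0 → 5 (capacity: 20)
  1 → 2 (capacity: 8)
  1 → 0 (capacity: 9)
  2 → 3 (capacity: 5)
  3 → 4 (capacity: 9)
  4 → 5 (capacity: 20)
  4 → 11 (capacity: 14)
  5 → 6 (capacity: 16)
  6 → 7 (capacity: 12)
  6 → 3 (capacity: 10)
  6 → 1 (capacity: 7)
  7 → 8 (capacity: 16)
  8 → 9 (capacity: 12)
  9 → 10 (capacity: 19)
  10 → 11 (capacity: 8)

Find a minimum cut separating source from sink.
Min cut value = 17, edges: (3,4), (10,11)

Min cut value: 17
Partition: S = [0, 1, 2, 3, 5, 6, 7, 8, 9, 10], T = [4, 11]
Cut edges: (3,4), (10,11)

By max-flow min-cut theorem, max flow = min cut = 17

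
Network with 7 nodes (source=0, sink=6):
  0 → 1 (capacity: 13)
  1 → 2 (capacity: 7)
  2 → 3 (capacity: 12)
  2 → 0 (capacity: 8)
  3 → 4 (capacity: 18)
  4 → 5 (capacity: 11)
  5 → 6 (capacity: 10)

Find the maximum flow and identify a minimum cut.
Max flow = 7, Min cut edges: (1,2)

Maximum flow: 7
Minimum cut: (1,2)
Partition: S = [0, 1], T = [2, 3, 4, 5, 6]

Max-flow min-cut theorem verified: both equal 7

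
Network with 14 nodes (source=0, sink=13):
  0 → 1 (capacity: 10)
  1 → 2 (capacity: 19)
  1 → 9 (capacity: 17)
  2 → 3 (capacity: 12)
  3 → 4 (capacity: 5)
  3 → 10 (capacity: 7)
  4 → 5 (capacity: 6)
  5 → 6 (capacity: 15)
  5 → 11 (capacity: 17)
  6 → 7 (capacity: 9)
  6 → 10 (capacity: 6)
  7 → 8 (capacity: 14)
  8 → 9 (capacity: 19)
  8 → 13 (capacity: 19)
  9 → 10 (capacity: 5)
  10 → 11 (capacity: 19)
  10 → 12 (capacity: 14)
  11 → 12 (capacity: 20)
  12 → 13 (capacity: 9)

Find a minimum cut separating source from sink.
Min cut value = 10, edges: (0,1)

Min cut value: 10
Partition: S = [0], T = [1, 2, 3, 4, 5, 6, 7, 8, 9, 10, 11, 12, 13]
Cut edges: (0,1)

By max-flow min-cut theorem, max flow = min cut = 10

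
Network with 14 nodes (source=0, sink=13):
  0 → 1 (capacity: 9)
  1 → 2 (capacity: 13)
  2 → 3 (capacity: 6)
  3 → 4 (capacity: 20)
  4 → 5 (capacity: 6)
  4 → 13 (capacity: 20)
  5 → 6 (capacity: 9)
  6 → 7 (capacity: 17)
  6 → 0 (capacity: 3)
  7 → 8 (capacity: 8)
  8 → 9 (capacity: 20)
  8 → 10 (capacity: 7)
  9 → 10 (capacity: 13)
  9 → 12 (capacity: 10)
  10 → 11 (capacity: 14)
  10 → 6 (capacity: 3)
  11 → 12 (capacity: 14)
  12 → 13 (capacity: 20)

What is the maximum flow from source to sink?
Maximum flow = 6

Max flow: 6

Flow assignment:
  0 → 1: 6/9
  1 → 2: 6/13
  2 → 3: 6/6
  3 → 4: 6/20
  4 → 13: 6/20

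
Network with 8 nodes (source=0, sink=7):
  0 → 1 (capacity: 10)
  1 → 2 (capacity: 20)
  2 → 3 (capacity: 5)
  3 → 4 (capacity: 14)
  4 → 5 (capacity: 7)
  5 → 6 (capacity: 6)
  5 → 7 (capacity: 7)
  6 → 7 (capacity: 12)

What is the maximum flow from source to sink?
Maximum flow = 5

Max flow: 5

Flow assignment:
  0 → 1: 5/10
  1 → 2: 5/20
  2 → 3: 5/5
  3 → 4: 5/14
  4 → 5: 5/7
  5 → 7: 5/7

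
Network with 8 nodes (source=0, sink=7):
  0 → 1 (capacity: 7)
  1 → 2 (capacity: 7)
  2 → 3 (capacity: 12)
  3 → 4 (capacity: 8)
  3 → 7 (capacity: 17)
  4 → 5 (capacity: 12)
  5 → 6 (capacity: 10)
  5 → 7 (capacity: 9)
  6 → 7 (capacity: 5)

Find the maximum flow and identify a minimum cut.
Max flow = 7, Min cut edges: (1,2)

Maximum flow: 7
Minimum cut: (1,2)
Partition: S = [0, 1], T = [2, 3, 4, 5, 6, 7]

Max-flow min-cut theorem verified: both equal 7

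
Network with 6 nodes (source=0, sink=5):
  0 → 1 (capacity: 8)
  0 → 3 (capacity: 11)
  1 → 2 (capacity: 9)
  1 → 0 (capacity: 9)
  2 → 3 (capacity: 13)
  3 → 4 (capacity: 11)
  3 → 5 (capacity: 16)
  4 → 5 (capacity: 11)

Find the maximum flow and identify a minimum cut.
Max flow = 19, Min cut edges: (0,1), (0,3)

Maximum flow: 19
Minimum cut: (0,1), (0,3)
Partition: S = [0], T = [1, 2, 3, 4, 5]

Max-flow min-cut theorem verified: both equal 19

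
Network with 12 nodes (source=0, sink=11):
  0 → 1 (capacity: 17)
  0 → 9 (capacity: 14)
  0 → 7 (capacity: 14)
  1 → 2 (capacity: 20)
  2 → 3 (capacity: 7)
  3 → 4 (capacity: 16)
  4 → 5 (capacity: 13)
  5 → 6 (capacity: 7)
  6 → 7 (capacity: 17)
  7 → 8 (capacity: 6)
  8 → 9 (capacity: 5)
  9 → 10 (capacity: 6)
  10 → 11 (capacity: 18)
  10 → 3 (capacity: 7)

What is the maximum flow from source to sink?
Maximum flow = 6

Max flow: 6

Flow assignment:
  0 → 1: 5/17
  0 → 9: 1/14
  1 → 2: 5/20
  2 → 3: 5/7
  3 → 4: 5/16
  4 → 5: 5/13
  5 → 6: 5/7
  6 → 7: 5/17
  7 → 8: 5/6
  8 → 9: 5/5
  9 → 10: 6/6
  10 → 11: 6/18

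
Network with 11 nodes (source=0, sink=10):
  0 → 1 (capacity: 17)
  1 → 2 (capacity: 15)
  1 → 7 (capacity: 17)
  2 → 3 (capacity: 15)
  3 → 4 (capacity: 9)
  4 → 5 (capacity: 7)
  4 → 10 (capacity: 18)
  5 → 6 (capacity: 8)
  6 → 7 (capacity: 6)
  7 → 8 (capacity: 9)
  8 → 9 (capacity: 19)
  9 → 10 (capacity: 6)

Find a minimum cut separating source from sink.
Min cut value = 15, edges: (3,4), (9,10)

Min cut value: 15
Partition: S = [0, 1, 2, 3, 5, 6, 7, 8, 9], T = [4, 10]
Cut edges: (3,4), (9,10)

By max-flow min-cut theorem, max flow = min cut = 15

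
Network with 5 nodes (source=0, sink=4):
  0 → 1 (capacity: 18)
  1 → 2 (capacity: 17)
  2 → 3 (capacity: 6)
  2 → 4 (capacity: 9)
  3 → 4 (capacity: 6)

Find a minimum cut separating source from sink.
Min cut value = 15, edges: (2,4), (3,4)

Min cut value: 15
Partition: S = [0, 1, 2, 3], T = [4]
Cut edges: (2,4), (3,4)

By max-flow min-cut theorem, max flow = min cut = 15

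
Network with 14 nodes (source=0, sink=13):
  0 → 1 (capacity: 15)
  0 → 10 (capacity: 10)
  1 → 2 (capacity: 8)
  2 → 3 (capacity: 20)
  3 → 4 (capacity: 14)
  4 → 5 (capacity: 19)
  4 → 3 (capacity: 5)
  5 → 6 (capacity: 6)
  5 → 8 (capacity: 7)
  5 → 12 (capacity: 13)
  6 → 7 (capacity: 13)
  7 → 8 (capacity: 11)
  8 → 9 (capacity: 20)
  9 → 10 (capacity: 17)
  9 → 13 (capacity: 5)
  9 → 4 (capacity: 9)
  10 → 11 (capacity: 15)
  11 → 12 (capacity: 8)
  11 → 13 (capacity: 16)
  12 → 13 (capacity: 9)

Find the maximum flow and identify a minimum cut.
Max flow = 18, Min cut edges: (0,10), (1,2)

Maximum flow: 18
Minimum cut: (0,10), (1,2)
Partition: S = [0, 1], T = [2, 3, 4, 5, 6, 7, 8, 9, 10, 11, 12, 13]

Max-flow min-cut theorem verified: both equal 18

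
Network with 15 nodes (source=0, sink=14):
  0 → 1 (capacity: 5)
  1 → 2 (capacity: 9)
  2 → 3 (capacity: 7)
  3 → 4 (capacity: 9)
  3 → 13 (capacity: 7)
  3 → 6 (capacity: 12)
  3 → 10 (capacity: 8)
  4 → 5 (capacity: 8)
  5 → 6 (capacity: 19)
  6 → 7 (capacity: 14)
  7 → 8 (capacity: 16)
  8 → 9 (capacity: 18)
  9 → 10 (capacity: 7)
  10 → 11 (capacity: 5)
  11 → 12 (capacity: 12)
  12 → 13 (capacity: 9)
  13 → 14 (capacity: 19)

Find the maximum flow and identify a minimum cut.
Max flow = 5, Min cut edges: (0,1)

Maximum flow: 5
Minimum cut: (0,1)
Partition: S = [0], T = [1, 2, 3, 4, 5, 6, 7, 8, 9, 10, 11, 12, 13, 14]

Max-flow min-cut theorem verified: both equal 5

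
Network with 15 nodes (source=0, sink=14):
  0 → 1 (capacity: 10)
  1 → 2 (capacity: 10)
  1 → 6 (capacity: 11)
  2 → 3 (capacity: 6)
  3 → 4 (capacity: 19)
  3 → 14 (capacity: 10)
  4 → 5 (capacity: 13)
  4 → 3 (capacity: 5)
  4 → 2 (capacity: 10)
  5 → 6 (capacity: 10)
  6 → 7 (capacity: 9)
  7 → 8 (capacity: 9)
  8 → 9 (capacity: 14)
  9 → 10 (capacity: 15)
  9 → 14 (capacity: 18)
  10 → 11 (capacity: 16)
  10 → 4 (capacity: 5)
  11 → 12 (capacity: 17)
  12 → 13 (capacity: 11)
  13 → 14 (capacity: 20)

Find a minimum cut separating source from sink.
Min cut value = 10, edges: (0,1)

Min cut value: 10
Partition: S = [0], T = [1, 2, 3, 4, 5, 6, 7, 8, 9, 10, 11, 12, 13, 14]
Cut edges: (0,1)

By max-flow min-cut theorem, max flow = min cut = 10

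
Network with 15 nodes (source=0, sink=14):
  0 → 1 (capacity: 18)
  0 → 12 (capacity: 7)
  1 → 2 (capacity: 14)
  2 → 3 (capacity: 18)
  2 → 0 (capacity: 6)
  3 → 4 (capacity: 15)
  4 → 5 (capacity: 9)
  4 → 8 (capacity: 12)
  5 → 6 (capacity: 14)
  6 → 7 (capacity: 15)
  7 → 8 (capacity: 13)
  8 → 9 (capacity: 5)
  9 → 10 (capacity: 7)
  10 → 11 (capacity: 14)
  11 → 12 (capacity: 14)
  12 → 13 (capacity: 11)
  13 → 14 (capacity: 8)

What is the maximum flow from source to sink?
Maximum flow = 8

Max flow: 8

Flow assignment:
  0 → 1: 11/18
  0 → 12: 3/7
  1 → 2: 11/14
  2 → 3: 5/18
  2 → 0: 6/6
  3 → 4: 5/15
  4 → 5: 2/9
  4 → 8: 3/12
  5 → 6: 2/14
  6 → 7: 2/15
  7 → 8: 2/13
  8 → 9: 5/5
  9 → 10: 5/7
  10 → 11: 5/14
  11 → 12: 5/14
  12 → 13: 8/11
  13 → 14: 8/8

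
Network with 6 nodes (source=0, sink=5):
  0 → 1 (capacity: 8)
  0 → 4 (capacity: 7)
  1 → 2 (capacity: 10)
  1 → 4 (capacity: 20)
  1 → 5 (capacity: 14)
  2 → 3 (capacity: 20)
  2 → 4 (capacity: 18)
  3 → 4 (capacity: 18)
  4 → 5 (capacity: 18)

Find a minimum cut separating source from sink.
Min cut value = 15, edges: (0,1), (0,4)

Min cut value: 15
Partition: S = [0], T = [1, 2, 3, 4, 5]
Cut edges: (0,1), (0,4)

By max-flow min-cut theorem, max flow = min cut = 15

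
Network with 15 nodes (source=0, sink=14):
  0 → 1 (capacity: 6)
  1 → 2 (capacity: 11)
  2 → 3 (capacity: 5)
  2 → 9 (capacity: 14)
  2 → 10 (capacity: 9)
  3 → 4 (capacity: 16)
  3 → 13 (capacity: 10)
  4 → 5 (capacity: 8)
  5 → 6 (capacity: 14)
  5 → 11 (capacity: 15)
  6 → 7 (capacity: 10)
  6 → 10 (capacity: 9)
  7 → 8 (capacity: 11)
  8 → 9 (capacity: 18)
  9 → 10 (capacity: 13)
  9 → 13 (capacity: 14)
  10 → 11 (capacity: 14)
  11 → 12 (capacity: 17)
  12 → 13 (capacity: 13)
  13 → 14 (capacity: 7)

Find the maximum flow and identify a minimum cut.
Max flow = 6, Min cut edges: (0,1)

Maximum flow: 6
Minimum cut: (0,1)
Partition: S = [0], T = [1, 2, 3, 4, 5, 6, 7, 8, 9, 10, 11, 12, 13, 14]

Max-flow min-cut theorem verified: both equal 6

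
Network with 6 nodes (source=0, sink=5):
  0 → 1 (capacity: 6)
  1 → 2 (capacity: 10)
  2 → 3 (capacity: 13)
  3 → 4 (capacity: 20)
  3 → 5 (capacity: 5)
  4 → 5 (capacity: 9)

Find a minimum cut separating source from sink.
Min cut value = 6, edges: (0,1)

Min cut value: 6
Partition: S = [0], T = [1, 2, 3, 4, 5]
Cut edges: (0,1)

By max-flow min-cut theorem, max flow = min cut = 6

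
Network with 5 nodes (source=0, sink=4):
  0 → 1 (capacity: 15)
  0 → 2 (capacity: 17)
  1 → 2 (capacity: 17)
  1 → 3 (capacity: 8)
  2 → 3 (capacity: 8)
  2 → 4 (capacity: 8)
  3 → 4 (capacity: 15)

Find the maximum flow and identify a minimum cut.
Max flow = 23, Min cut edges: (2,4), (3,4)

Maximum flow: 23
Minimum cut: (2,4), (3,4)
Partition: S = [0, 1, 2, 3], T = [4]

Max-flow min-cut theorem verified: both equal 23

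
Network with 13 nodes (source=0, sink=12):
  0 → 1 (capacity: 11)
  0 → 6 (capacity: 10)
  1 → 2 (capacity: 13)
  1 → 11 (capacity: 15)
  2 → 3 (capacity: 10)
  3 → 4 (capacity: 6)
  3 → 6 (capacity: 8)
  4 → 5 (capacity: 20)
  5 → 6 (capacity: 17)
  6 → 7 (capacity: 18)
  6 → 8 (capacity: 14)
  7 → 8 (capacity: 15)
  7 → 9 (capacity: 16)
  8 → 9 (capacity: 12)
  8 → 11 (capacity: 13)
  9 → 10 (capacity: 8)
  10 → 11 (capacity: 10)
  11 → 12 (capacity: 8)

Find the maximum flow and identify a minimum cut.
Max flow = 8, Min cut edges: (11,12)

Maximum flow: 8
Minimum cut: (11,12)
Partition: S = [0, 1, 2, 3, 4, 5, 6, 7, 8, 9, 10, 11], T = [12]

Max-flow min-cut theorem verified: both equal 8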